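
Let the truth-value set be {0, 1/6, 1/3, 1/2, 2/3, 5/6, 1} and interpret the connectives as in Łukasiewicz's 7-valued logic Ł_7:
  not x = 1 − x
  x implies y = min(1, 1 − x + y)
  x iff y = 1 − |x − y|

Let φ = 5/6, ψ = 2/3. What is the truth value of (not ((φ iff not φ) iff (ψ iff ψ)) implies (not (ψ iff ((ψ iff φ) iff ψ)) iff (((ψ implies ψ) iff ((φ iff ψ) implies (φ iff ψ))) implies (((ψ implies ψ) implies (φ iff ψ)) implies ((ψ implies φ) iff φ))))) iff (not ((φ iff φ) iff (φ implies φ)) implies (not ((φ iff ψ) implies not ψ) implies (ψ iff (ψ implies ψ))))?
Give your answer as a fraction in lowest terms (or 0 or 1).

1/2

not φ = not 5/6 = 1/6
φ iff not φ = 5/6 iff 1/6 = 1/3
ψ iff ψ = 2/3 iff 2/3 = 1
(φ iff not φ) iff (ψ iff ψ) = 1/3 iff 1 = 1/3
not ((φ iff not φ) iff (ψ iff ψ)) = not 1/3 = 2/3
ψ iff φ = 2/3 iff 5/6 = 5/6
(ψ iff φ) iff ψ = 5/6 iff 2/3 = 5/6
ψ iff ((ψ iff φ) iff ψ) = 2/3 iff 5/6 = 5/6
not (ψ iff ((ψ iff φ) iff ψ)) = not 5/6 = 1/6
ψ implies ψ = 2/3 implies 2/3 = 1
φ iff ψ = 5/6 iff 2/3 = 5/6
φ iff ψ = 5/6 iff 2/3 = 5/6
(φ iff ψ) implies (φ iff ψ) = 5/6 implies 5/6 = 1
(ψ implies ψ) iff ((φ iff ψ) implies (φ iff ψ)) = 1 iff 1 = 1
ψ implies ψ = 2/3 implies 2/3 = 1
φ iff ψ = 5/6 iff 2/3 = 5/6
(ψ implies ψ) implies (φ iff ψ) = 1 implies 5/6 = 5/6
ψ implies φ = 2/3 implies 5/6 = 1
(ψ implies φ) iff φ = 1 iff 5/6 = 5/6
((ψ implies ψ) implies (φ iff ψ)) implies ((ψ implies φ) iff φ) = 5/6 implies 5/6 = 1
((ψ implies ψ) iff ((φ iff ψ) implies (φ iff ψ))) implies (((ψ implies ψ) implies (φ iff ψ)) implies ((ψ implies φ) iff φ)) = 1 implies 1 = 1
not (ψ iff ((ψ iff φ) iff ψ)) iff (((ψ implies ψ) iff ((φ iff ψ) implies (φ iff ψ))) implies (((ψ implies ψ) implies (φ iff ψ)) implies ((ψ implies φ) iff φ))) = 1/6 iff 1 = 1/6
not ((φ iff not φ) iff (ψ iff ψ)) implies (not (ψ iff ((ψ iff φ) iff ψ)) iff (((ψ implies ψ) iff ((φ iff ψ) implies (φ iff ψ))) implies (((ψ implies ψ) implies (φ iff ψ)) implies ((ψ implies φ) iff φ)))) = 2/3 implies 1/6 = 1/2
φ iff φ = 5/6 iff 5/6 = 1
φ implies φ = 5/6 implies 5/6 = 1
(φ iff φ) iff (φ implies φ) = 1 iff 1 = 1
not ((φ iff φ) iff (φ implies φ)) = not 1 = 0
φ iff ψ = 5/6 iff 2/3 = 5/6
not ψ = not 2/3 = 1/3
(φ iff ψ) implies not ψ = 5/6 implies 1/3 = 1/2
not ((φ iff ψ) implies not ψ) = not 1/2 = 1/2
ψ implies ψ = 2/3 implies 2/3 = 1
ψ iff (ψ implies ψ) = 2/3 iff 1 = 2/3
not ((φ iff ψ) implies not ψ) implies (ψ iff (ψ implies ψ)) = 1/2 implies 2/3 = 1
not ((φ iff φ) iff (φ implies φ)) implies (not ((φ iff ψ) implies not ψ) implies (ψ iff (ψ implies ψ))) = 0 implies 1 = 1
(not ((φ iff not φ) iff (ψ iff ψ)) implies (not (ψ iff ((ψ iff φ) iff ψ)) iff (((ψ implies ψ) iff ((φ iff ψ) implies (φ iff ψ))) implies (((ψ implies ψ) implies (φ iff ψ)) implies ((ψ implies φ) iff φ))))) iff (not ((φ iff φ) iff (φ implies φ)) implies (not ((φ iff ψ) implies not ψ) implies (ψ iff (ψ implies ψ)))) = 1/2 iff 1 = 1/2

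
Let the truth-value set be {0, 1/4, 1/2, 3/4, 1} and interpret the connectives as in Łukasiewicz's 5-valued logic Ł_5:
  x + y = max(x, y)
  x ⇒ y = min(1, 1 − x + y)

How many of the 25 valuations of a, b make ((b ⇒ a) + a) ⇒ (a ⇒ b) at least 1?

15

value 1: 15 assignments (counts)
value 3/4: 4 assignments
value 1/2: 3 assignments
value 1/4: 2 assignments
value 0: 1 assignment
So 15 of the 25 assignments meet the threshold.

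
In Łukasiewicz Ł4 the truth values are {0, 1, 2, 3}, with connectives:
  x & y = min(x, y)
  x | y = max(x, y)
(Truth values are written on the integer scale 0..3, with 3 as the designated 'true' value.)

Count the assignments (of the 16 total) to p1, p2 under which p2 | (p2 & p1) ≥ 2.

p1 = 0, p2 = 0 ↦ 0  <
p1 = 0, p2 = 1 ↦ 1  <
p1 = 0, p2 = 2 ↦ 2  ≥
p1 = 0, p2 = 3 ↦ 3  ≥
p1 = 1, p2 = 0 ↦ 0  <
p1 = 1, p2 = 1 ↦ 1  <
p1 = 1, p2 = 2 ↦ 2  ≥
p1 = 1, p2 = 3 ↦ 3  ≥
p1 = 2, p2 = 0 ↦ 0  <
p1 = 2, p2 = 1 ↦ 1  <
p1 = 2, p2 = 2 ↦ 2  ≥
p1 = 2, p2 = 3 ↦ 3  ≥
p1 = 3, p2 = 0 ↦ 0  <
p1 = 3, p2 = 1 ↦ 1  <
p1 = 3, p2 = 2 ↦ 2  ≥
p1 = 3, p2 = 3 ↦ 3  ≥
So 8 of the 16 assignments meet the threshold.

8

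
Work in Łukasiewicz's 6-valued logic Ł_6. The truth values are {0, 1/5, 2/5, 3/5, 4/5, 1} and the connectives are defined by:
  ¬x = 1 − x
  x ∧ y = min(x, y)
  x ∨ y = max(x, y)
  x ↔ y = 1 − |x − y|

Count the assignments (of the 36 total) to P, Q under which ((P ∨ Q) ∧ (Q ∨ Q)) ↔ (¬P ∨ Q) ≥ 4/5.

26

value 1: 21 assignments (counts)
value 4/5: 5 assignments (counts)
value 3/5: 4 assignments
value 2/5: 3 assignments
value 1/5: 2 assignments
value 0: 1 assignment
So 26 of the 36 assignments meet the threshold.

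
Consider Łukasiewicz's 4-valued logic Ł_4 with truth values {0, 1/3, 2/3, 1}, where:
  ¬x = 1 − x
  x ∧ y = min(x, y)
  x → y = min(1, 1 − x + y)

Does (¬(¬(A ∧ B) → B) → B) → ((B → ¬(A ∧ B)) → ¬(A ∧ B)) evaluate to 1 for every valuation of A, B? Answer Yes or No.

Counterexample: take A = 1/3, B = 1/3.
A ∧ B = 1/3 ∧ 1/3 = 1/3
¬(A ∧ B) = ¬1/3 = 2/3
¬(A ∧ B) → B = 2/3 → 1/3 = 2/3
¬(¬(A ∧ B) → B) = ¬2/3 = 1/3
¬(¬(A ∧ B) → B) → B = 1/3 → 1/3 = 1
A ∧ B = 1/3 ∧ 1/3 = 1/3
¬(A ∧ B) = ¬1/3 = 2/3
B → ¬(A ∧ B) = 1/3 → 2/3 = 1
A ∧ B = 1/3 ∧ 1/3 = 1/3
¬(A ∧ B) = ¬1/3 = 2/3
(B → ¬(A ∧ B)) → ¬(A ∧ B) = 1 → 2/3 = 2/3
(¬(¬(A ∧ B) → B) → B) → ((B → ¬(A ∧ B)) → ¬(A ∧ B)) = 1 → 2/3 = 2/3
This gives 2/3 ≠ 1.

No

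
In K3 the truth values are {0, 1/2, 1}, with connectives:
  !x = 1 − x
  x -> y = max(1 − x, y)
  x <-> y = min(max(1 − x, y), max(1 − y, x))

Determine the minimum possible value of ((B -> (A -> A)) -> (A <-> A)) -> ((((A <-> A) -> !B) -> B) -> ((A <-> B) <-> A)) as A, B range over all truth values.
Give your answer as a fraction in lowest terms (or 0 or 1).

Take A = 0, B = 1/2:
A -> A = 0 -> 0 = 1
B -> (A -> A) = 1/2 -> 1 = 1
A <-> A = 0 <-> 0 = 1
(B -> (A -> A)) -> (A <-> A) = 1 -> 1 = 1
A <-> A = 0 <-> 0 = 1
!B = !1/2 = 1/2
(A <-> A) -> !B = 1 -> 1/2 = 1/2
((A <-> A) -> !B) -> B = 1/2 -> 1/2 = 1/2
A <-> B = 0 <-> 1/2 = 1/2
(A <-> B) <-> A = 1/2 <-> 0 = 1/2
(((A <-> A) -> !B) -> B) -> ((A <-> B) <-> A) = 1/2 -> 1/2 = 1/2
((B -> (A -> A)) -> (A <-> A)) -> ((((A <-> A) -> !B) -> B) -> ((A <-> B) <-> A)) = 1 -> 1/2 = 1/2
No assignment yields a value below 1/2, so this is the minimum.

1/2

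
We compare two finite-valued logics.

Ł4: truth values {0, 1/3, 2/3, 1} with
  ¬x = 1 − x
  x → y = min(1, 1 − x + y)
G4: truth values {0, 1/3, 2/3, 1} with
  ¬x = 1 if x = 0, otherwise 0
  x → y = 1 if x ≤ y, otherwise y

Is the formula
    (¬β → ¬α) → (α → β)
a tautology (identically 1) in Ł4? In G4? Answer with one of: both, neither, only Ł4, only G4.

In Ł4: every assignment gives 1 — tautology.
In G4: at α = 2/3, β = 1/3 the value is 1/3 — not a tautology.

only Ł4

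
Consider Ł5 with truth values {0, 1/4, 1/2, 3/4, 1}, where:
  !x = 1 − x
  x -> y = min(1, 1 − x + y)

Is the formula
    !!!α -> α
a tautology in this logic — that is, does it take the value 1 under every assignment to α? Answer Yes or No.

No

Counterexample: take α = 0.
!α = !0 = 1
!!α = !1 = 0
!!!α = !0 = 1
!!!α -> α = 1 -> 0 = 0
This gives 0 ≠ 1.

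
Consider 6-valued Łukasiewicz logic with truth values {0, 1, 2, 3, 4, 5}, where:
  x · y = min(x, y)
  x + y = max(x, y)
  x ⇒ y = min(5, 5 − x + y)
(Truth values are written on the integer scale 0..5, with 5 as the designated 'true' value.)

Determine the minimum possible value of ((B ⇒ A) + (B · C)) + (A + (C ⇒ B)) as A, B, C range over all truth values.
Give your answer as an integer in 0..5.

3

Take A = 0, B = 2, C = 4:
B ⇒ A = 2 ⇒ 0 = 3
B · C = 2 · 4 = 2
(B ⇒ A) + (B · C) = 3 + 2 = 3
C ⇒ B = 4 ⇒ 2 = 3
A + (C ⇒ B) = 0 + 3 = 3
((B ⇒ A) + (B · C)) + (A + (C ⇒ B)) = 3 + 3 = 3
No assignment yields a value below 3, so this is the minimum.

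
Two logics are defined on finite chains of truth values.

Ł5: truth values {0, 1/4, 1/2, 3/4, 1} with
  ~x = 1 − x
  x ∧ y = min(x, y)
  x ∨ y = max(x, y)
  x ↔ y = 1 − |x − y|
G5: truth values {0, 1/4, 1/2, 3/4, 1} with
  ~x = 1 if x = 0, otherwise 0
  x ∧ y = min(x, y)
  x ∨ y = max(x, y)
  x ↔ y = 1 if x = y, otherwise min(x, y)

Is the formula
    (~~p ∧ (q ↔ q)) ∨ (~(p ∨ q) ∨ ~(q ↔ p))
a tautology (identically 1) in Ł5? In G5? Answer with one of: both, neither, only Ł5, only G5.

only G5

In Ł5: at p = 0, q = 1/4 the value is 3/4 — not a tautology.
In G5: every assignment gives 1 — tautology.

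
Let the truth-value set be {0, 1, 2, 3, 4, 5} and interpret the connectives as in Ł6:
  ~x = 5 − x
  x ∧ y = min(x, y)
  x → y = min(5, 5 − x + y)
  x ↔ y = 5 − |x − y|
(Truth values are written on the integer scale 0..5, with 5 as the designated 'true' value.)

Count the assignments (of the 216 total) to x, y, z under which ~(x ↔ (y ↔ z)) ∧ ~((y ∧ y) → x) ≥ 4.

value 5: 1 assignment (counts)
value 4: 5 assignments (counts)
value 3: 12 assignments
value 2: 24 assignments
value 1: 39 assignments
value 0: 135 assignments
So 6 of the 216 assignments meet the threshold.

6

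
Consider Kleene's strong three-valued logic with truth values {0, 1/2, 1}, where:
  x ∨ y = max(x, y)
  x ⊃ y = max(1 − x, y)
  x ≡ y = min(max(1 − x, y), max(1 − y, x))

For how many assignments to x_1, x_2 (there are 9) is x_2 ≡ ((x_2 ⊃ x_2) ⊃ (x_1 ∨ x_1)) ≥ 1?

2

x_1 = 0, x_2 = 0 ↦ 1  ≥
x_1 = 0, x_2 = 1/2 ↦ 1/2  <
x_1 = 0, x_2 = 1 ↦ 0  <
x_1 = 1/2, x_2 = 0 ↦ 1/2  <
x_1 = 1/2, x_2 = 1/2 ↦ 1/2  <
x_1 = 1/2, x_2 = 1 ↦ 1/2  <
x_1 = 1, x_2 = 0 ↦ 0  <
x_1 = 1, x_2 = 1/2 ↦ 1/2  <
x_1 = 1, x_2 = 1 ↦ 1  ≥
So 2 of the 9 assignments meet the threshold.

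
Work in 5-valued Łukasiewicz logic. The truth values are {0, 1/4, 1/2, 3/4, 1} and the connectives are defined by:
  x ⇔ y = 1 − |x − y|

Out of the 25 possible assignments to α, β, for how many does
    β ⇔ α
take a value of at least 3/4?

13

value 1: 5 assignments (counts)
value 3/4: 8 assignments (counts)
value 1/2: 6 assignments
value 1/4: 4 assignments
value 0: 2 assignments
So 13 of the 25 assignments meet the threshold.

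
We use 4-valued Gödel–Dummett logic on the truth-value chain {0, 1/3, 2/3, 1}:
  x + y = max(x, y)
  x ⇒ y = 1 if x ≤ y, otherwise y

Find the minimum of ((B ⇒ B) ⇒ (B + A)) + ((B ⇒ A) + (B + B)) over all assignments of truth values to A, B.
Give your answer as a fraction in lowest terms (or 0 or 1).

1/3

Take A = 0, B = 1/3:
B ⇒ B = 1/3 ⇒ 1/3 = 1
B + A = 1/3 + 0 = 1/3
(B ⇒ B) ⇒ (B + A) = 1 ⇒ 1/3 = 1/3
B ⇒ A = 1/3 ⇒ 0 = 0
B + B = 1/3 + 1/3 = 1/3
(B ⇒ A) + (B + B) = 0 + 1/3 = 1/3
((B ⇒ B) ⇒ (B + A)) + ((B ⇒ A) + (B + B)) = 1/3 + 1/3 = 1/3
No assignment yields a value below 1/3, so this is the minimum.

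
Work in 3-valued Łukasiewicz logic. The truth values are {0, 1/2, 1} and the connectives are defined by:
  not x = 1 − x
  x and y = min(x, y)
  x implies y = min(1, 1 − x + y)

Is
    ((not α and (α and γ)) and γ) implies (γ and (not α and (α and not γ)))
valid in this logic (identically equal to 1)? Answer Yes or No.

Counterexample: take α = 1/2, γ = 1.
not α = not 1/2 = 1/2
α and γ = 1/2 and 1 = 1/2
not α and (α and γ) = 1/2 and 1/2 = 1/2
(not α and (α and γ)) and γ = 1/2 and 1 = 1/2
not α = not 1/2 = 1/2
not γ = not 1 = 0
α and not γ = 1/2 and 0 = 0
not α and (α and not γ) = 1/2 and 0 = 0
γ and (not α and (α and not γ)) = 1 and 0 = 0
((not α and (α and γ)) and γ) implies (γ and (not α and (α and not γ))) = 1/2 implies 0 = 1/2
This gives 1/2 ≠ 1.

No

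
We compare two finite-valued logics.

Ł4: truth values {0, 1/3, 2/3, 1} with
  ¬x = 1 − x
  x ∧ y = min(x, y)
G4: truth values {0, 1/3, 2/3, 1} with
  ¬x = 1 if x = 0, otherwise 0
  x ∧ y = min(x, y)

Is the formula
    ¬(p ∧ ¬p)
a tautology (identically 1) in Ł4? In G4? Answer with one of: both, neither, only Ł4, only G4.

In Ł4: at p = 1/3 the value is 2/3 — not a tautology.
In G4: every assignment gives 1 — tautology.

only G4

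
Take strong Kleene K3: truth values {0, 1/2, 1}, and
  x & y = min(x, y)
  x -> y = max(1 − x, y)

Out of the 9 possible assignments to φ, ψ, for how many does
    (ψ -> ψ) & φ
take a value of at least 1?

2

φ = 0, ψ = 0 ↦ 0  <
φ = 0, ψ = 1/2 ↦ 0  <
φ = 0, ψ = 1 ↦ 0  <
φ = 1/2, ψ = 0 ↦ 1/2  <
φ = 1/2, ψ = 1/2 ↦ 1/2  <
φ = 1/2, ψ = 1 ↦ 1/2  <
φ = 1, ψ = 0 ↦ 1  ≥
φ = 1, ψ = 1/2 ↦ 1/2  <
φ = 1, ψ = 1 ↦ 1  ≥
So 2 of the 9 assignments meet the threshold.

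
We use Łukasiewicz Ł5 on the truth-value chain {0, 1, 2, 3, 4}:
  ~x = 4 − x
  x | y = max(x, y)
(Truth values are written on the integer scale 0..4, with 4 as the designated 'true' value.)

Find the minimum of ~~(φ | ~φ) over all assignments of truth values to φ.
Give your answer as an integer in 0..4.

Take φ = 2:
~φ = ~2 = 2
φ | ~φ = 2 | 2 = 2
~(φ | ~φ) = ~2 = 2
~~(φ | ~φ) = ~2 = 2
No assignment yields a value below 2, so this is the minimum.

2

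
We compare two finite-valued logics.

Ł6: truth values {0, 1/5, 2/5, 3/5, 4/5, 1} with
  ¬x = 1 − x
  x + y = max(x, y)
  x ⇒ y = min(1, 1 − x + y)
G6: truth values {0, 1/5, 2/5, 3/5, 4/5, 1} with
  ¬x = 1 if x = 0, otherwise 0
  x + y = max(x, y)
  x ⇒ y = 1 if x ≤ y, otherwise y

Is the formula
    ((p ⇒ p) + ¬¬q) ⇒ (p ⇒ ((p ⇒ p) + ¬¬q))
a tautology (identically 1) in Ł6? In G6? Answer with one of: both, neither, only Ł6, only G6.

In Ł6: every assignment gives 1 — tautology.
In G6: every assignment gives 1 — tautology.

both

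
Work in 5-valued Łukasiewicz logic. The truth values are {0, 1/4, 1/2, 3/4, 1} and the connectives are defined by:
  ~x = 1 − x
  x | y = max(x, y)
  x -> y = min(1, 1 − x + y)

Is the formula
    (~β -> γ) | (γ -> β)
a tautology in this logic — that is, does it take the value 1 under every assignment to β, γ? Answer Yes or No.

Counterexample: take β = 0, γ = 1/4.
~β = ~0 = 1
~β -> γ = 1 -> 1/4 = 1/4
γ -> β = 1/4 -> 0 = 3/4
(~β -> γ) | (γ -> β) = 1/4 | 3/4 = 3/4
This gives 3/4 ≠ 1.

No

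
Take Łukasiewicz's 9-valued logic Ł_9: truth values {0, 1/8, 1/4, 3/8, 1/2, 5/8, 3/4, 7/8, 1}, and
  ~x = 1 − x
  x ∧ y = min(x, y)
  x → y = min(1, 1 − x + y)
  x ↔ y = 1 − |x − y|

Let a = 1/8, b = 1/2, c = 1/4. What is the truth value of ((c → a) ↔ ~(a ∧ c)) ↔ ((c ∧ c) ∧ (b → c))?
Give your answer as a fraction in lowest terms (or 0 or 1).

c → a = 1/4 → 1/8 = 7/8
a ∧ c = 1/8 ∧ 1/4 = 1/8
~(a ∧ c) = ~1/8 = 7/8
(c → a) ↔ ~(a ∧ c) = 7/8 ↔ 7/8 = 1
c ∧ c = 1/4 ∧ 1/4 = 1/4
b → c = 1/2 → 1/4 = 3/4
(c ∧ c) ∧ (b → c) = 1/4 ∧ 3/4 = 1/4
((c → a) ↔ ~(a ∧ c)) ↔ ((c ∧ c) ∧ (b → c)) = 1 ↔ 1/4 = 1/4

1/4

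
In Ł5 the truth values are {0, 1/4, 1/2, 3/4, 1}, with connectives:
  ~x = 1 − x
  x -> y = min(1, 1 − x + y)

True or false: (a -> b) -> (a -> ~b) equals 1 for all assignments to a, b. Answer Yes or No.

No

Counterexample: take a = 1/4, b = 1.
a -> b = 1/4 -> 1 = 1
~b = ~1 = 0
a -> ~b = 1/4 -> 0 = 3/4
(a -> b) -> (a -> ~b) = 1 -> 3/4 = 3/4
This gives 3/4 ≠ 1.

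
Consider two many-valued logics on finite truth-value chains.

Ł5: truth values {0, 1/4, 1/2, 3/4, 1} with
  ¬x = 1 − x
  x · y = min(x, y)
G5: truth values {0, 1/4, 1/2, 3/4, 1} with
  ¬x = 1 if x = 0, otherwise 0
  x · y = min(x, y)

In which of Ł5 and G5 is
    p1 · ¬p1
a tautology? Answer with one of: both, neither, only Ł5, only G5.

neither

In Ł5: at p1 = 0 the value is 0 — not a tautology.
In G5: at p1 = 0 the value is 0 — not a tautology.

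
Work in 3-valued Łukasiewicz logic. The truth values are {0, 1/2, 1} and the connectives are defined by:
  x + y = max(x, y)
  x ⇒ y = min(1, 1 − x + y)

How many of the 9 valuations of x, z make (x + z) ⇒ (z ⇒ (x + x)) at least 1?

7

x = 0, z = 0 ↦ 1  ≥
x = 0, z = 1/2 ↦ 1  ≥
x = 0, z = 1 ↦ 0  <
x = 1/2, z = 0 ↦ 1  ≥
x = 1/2, z = 1/2 ↦ 1  ≥
x = 1/2, z = 1 ↦ 1/2  <
x = 1, z = 0 ↦ 1  ≥
x = 1, z = 1/2 ↦ 1  ≥
x = 1, z = 1 ↦ 1  ≥
So 7 of the 9 assignments meet the threshold.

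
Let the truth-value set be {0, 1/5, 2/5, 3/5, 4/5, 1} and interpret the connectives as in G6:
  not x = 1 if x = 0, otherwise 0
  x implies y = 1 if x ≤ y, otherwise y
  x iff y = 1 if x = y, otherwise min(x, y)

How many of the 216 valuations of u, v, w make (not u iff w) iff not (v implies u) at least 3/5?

166

value 1: 156 assignments (counts)
value 4/5: 5 assignments (counts)
value 3/5: 5 assignments (counts)
value 2/5: 5 assignments
value 1/5: 5 assignments
value 0: 40 assignments
So 166 of the 216 assignments meet the threshold.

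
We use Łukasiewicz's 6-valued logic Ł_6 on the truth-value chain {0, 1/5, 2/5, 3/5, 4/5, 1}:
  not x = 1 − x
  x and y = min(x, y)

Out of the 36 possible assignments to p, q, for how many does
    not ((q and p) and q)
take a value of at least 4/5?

20

value 1: 11 assignments (counts)
value 4/5: 9 assignments (counts)
value 3/5: 7 assignments
value 2/5: 5 assignments
value 1/5: 3 assignments
value 0: 1 assignment
So 20 of the 36 assignments meet the threshold.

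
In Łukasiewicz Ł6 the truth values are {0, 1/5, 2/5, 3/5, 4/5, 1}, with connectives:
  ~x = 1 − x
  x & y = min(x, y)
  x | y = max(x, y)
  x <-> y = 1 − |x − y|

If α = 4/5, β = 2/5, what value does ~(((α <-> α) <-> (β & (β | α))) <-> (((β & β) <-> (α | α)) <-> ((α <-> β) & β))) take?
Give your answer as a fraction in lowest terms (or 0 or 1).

α <-> α = 4/5 <-> 4/5 = 1
β | α = 2/5 | 4/5 = 4/5
β & (β | α) = 2/5 & 4/5 = 2/5
(α <-> α) <-> (β & (β | α)) = 1 <-> 2/5 = 2/5
β & β = 2/5 & 2/5 = 2/5
α | α = 4/5 | 4/5 = 4/5
(β & β) <-> (α | α) = 2/5 <-> 4/5 = 3/5
α <-> β = 4/5 <-> 2/5 = 3/5
(α <-> β) & β = 3/5 & 2/5 = 2/5
((β & β) <-> (α | α)) <-> ((α <-> β) & β) = 3/5 <-> 2/5 = 4/5
((α <-> α) <-> (β & (β | α))) <-> (((β & β) <-> (α | α)) <-> ((α <-> β) & β)) = 2/5 <-> 4/5 = 3/5
~(((α <-> α) <-> (β & (β | α))) <-> (((β & β) <-> (α | α)) <-> ((α <-> β) & β))) = ~3/5 = 2/5

2/5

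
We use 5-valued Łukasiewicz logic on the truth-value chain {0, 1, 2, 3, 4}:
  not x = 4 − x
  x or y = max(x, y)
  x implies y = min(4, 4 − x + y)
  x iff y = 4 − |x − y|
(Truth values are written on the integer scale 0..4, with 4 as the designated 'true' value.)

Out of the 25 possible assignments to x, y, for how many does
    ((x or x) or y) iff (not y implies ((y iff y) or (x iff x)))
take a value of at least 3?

value 4: 9 assignments (counts)
value 3: 7 assignments (counts)
value 2: 5 assignments
value 1: 3 assignments
value 0: 1 assignment
So 16 of the 25 assignments meet the threshold.

16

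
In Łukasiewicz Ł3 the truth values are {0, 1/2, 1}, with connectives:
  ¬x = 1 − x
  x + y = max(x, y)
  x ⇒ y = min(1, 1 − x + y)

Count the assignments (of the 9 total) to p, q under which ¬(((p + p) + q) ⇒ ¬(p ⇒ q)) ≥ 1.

p = 0, q = 0 ↦ 0  <
p = 0, q = 1/2 ↦ 1/2  <
p = 0, q = 1 ↦ 1  ≥
p = 1/2, q = 0 ↦ 0  <
p = 1/2, q = 1/2 ↦ 1/2  <
p = 1/2, q = 1 ↦ 1  ≥
p = 1, q = 0 ↦ 0  <
p = 1, q = 1/2 ↦ 1/2  <
p = 1, q = 1 ↦ 1  ≥
So 3 of the 9 assignments meet the threshold.

3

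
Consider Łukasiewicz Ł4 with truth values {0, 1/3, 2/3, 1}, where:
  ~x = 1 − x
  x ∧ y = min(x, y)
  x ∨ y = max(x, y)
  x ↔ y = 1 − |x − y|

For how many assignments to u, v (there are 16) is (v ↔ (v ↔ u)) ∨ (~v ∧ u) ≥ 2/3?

11

u = 0, v = 0 ↦ 0  <
u = 0, v = 1/3 ↦ 2/3  ≥
u = 0, v = 2/3 ↦ 2/3  ≥
u = 0, v = 1 ↦ 0  <
u = 1/3, v = 0 ↦ 1/3  <
u = 1/3, v = 1/3 ↦ 1/3  <
u = 1/3, v = 2/3 ↦ 1  ≥
u = 1/3, v = 1 ↦ 1/3  <
u = 2/3, v = 0 ↦ 2/3  ≥
u = 2/3, v = 1/3 ↦ 2/3  ≥
u = 2/3, v = 2/3 ↦ 2/3  ≥
u = 2/3, v = 1 ↦ 2/3  ≥
u = 1, v = 0 ↦ 1  ≥
u = 1, v = 1/3 ↦ 1  ≥
u = 1, v = 2/3 ↦ 1  ≥
u = 1, v = 1 ↦ 1  ≥
So 11 of the 16 assignments meet the threshold.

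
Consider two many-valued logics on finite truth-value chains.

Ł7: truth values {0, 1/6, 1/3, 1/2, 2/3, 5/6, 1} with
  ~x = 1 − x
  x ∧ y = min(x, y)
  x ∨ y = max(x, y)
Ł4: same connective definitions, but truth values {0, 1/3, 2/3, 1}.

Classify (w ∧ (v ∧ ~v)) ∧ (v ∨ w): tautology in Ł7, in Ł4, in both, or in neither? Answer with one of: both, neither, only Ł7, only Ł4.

neither

In Ł7: at v = 0, w = 0 the value is 0 — not a tautology.
In Ł4: at v = 0, w = 0 the value is 0 — not a tautology.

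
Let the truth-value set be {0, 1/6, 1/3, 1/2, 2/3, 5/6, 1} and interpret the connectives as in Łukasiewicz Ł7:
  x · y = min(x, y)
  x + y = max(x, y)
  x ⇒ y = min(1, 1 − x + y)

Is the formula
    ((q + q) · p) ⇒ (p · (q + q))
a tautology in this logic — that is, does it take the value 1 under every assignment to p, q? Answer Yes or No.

At p = 1/2, q = 1/6, for instance:
q + q = 1/6 + 1/6 = 1/6
(q + q) · p = 1/6 · 1/2 = 1/6
p · (q + q) = 1/2 · 1/6 = 1/6
((q + q) · p) ⇒ (p · (q + q)) = 1/6 ⇒ 1/6 = 1
and checking the remaining 48 assignments likewise gives ≥ 1 in every case.

Yes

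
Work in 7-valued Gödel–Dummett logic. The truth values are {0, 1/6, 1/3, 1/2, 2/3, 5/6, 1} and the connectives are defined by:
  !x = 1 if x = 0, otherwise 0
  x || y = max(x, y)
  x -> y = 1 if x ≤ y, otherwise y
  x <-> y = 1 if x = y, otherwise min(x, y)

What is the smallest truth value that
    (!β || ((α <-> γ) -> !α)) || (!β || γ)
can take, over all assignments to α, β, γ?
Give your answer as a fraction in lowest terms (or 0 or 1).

1/6

Take α = 1/6, β = 1/6, γ = 1/6:
!β = !1/6 = 0
α <-> γ = 1/6 <-> 1/6 = 1
!α = !1/6 = 0
(α <-> γ) -> !α = 1 -> 0 = 0
!β || ((α <-> γ) -> !α) = 0 || 0 = 0
!β = !1/6 = 0
!β || γ = 0 || 1/6 = 1/6
(!β || ((α <-> γ) -> !α)) || (!β || γ) = 0 || 1/6 = 1/6
No assignment yields a value below 1/6, so this is the minimum.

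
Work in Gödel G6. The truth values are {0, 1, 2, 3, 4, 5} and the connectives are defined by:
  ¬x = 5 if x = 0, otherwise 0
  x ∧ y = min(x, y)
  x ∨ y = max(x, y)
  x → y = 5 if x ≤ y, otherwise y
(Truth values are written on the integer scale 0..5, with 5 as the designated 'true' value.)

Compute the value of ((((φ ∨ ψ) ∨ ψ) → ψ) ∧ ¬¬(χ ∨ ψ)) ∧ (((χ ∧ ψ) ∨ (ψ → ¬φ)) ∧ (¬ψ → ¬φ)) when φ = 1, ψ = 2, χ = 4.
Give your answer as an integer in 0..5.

φ ∨ ψ = 1 ∨ 2 = 2
(φ ∨ ψ) ∨ ψ = 2 ∨ 2 = 2
((φ ∨ ψ) ∨ ψ) → ψ = 2 → 2 = 5
χ ∨ ψ = 4 ∨ 2 = 4
¬(χ ∨ ψ) = ¬4 = 0
¬¬(χ ∨ ψ) = ¬0 = 5
(((φ ∨ ψ) ∨ ψ) → ψ) ∧ ¬¬(χ ∨ ψ) = 5 ∧ 5 = 5
χ ∧ ψ = 4 ∧ 2 = 2
¬φ = ¬1 = 0
ψ → ¬φ = 2 → 0 = 0
(χ ∧ ψ) ∨ (ψ → ¬φ) = 2 ∨ 0 = 2
¬ψ = ¬2 = 0
¬φ = ¬1 = 0
¬ψ → ¬φ = 0 → 0 = 5
((χ ∧ ψ) ∨ (ψ → ¬φ)) ∧ (¬ψ → ¬φ) = 2 ∧ 5 = 2
((((φ ∨ ψ) ∨ ψ) → ψ) ∧ ¬¬(χ ∨ ψ)) ∧ (((χ ∧ ψ) ∨ (ψ → ¬φ)) ∧ (¬ψ → ¬φ)) = 5 ∧ 2 = 2

2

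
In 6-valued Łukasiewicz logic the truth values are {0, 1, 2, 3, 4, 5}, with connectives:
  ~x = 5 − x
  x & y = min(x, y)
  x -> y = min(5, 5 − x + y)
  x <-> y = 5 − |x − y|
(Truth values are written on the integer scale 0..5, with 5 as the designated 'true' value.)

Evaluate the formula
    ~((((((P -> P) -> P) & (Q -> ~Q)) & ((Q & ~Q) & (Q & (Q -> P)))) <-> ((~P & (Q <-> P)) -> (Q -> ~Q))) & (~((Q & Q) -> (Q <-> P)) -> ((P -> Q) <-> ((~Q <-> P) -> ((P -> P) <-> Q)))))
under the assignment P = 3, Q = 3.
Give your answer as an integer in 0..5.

P -> P = 3 -> 3 = 5
(P -> P) -> P = 5 -> 3 = 3
~Q = ~3 = 2
Q -> ~Q = 3 -> 2 = 4
((P -> P) -> P) & (Q -> ~Q) = 3 & 4 = 3
~Q = ~3 = 2
Q & ~Q = 3 & 2 = 2
Q -> P = 3 -> 3 = 5
Q & (Q -> P) = 3 & 5 = 3
(Q & ~Q) & (Q & (Q -> P)) = 2 & 3 = 2
(((P -> P) -> P) & (Q -> ~Q)) & ((Q & ~Q) & (Q & (Q -> P))) = 3 & 2 = 2
~P = ~3 = 2
Q <-> P = 3 <-> 3 = 5
~P & (Q <-> P) = 2 & 5 = 2
~Q = ~3 = 2
Q -> ~Q = 3 -> 2 = 4
(~P & (Q <-> P)) -> (Q -> ~Q) = 2 -> 4 = 5
((((P -> P) -> P) & (Q -> ~Q)) & ((Q & ~Q) & (Q & (Q -> P)))) <-> ((~P & (Q <-> P)) -> (Q -> ~Q)) = 2 <-> 5 = 2
Q & Q = 3 & 3 = 3
Q <-> P = 3 <-> 3 = 5
(Q & Q) -> (Q <-> P) = 3 -> 5 = 5
~((Q & Q) -> (Q <-> P)) = ~5 = 0
P -> Q = 3 -> 3 = 5
~Q = ~3 = 2
~Q <-> P = 2 <-> 3 = 4
P -> P = 3 -> 3 = 5
(P -> P) <-> Q = 5 <-> 3 = 3
(~Q <-> P) -> ((P -> P) <-> Q) = 4 -> 3 = 4
(P -> Q) <-> ((~Q <-> P) -> ((P -> P) <-> Q)) = 5 <-> 4 = 4
~((Q & Q) -> (Q <-> P)) -> ((P -> Q) <-> ((~Q <-> P) -> ((P -> P) <-> Q))) = 0 -> 4 = 5
(((((P -> P) -> P) & (Q -> ~Q)) & ((Q & ~Q) & (Q & (Q -> P)))) <-> ((~P & (Q <-> P)) -> (Q -> ~Q))) & (~((Q & Q) -> (Q <-> P)) -> ((P -> Q) <-> ((~Q <-> P) -> ((P -> P) <-> Q)))) = 2 & 5 = 2
~((((((P -> P) -> P) & (Q -> ~Q)) & ((Q & ~Q) & (Q & (Q -> P)))) <-> ((~P & (Q <-> P)) -> (Q -> ~Q))) & (~((Q & Q) -> (Q <-> P)) -> ((P -> Q) <-> ((~Q <-> P) -> ((P -> P) <-> Q))))) = ~2 = 3

3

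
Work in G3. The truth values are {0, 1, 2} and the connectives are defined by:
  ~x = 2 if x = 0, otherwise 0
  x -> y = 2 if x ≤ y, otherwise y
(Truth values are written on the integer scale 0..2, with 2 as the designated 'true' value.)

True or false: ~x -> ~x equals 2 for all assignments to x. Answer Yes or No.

Yes

x = 0 ↦ 2
x = 1 ↦ 2
x = 2 ↦ 2
Every assignment gives a value ≥ 2.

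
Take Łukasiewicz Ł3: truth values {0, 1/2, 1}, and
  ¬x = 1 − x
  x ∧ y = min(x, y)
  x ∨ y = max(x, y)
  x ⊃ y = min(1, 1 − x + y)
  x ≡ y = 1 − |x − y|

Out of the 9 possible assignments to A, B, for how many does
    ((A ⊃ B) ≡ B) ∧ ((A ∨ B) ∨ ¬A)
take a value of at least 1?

5

A = 0, B = 0 ↦ 0  <
A = 0, B = 1/2 ↦ 1/2  <
A = 0, B = 1 ↦ 1  ≥
A = 1/2, B = 0 ↦ 1/2  <
A = 1/2, B = 1/2 ↦ 1/2  <
A = 1/2, B = 1 ↦ 1  ≥
A = 1, B = 0 ↦ 1  ≥
A = 1, B = 1/2 ↦ 1  ≥
A = 1, B = 1 ↦ 1  ≥
So 5 of the 9 assignments meet the threshold.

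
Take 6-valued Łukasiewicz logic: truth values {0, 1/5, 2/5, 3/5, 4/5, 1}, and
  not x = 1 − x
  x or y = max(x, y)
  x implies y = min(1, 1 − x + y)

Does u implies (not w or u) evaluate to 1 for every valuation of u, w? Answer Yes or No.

Yes

At u = 1/5, w = 0, for instance:
not w = not 0 = 1
not w or u = 1 or 1/5 = 1
u implies (not w or u) = 1/5 implies 1 = 1
and checking the remaining 35 assignments likewise gives ≥ 1 in every case.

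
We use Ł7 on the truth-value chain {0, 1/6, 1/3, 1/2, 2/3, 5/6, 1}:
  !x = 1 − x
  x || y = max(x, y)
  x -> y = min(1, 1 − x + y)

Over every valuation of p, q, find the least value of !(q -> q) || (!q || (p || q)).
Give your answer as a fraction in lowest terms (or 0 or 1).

1/2

Take p = 0, q = 1/2:
q -> q = 1/2 -> 1/2 = 1
!(q -> q) = !1 = 0
!q = !1/2 = 1/2
p || q = 0 || 1/2 = 1/2
!q || (p || q) = 1/2 || 1/2 = 1/2
!(q -> q) || (!q || (p || q)) = 0 || 1/2 = 1/2
No assignment yields a value below 1/2, so this is the minimum.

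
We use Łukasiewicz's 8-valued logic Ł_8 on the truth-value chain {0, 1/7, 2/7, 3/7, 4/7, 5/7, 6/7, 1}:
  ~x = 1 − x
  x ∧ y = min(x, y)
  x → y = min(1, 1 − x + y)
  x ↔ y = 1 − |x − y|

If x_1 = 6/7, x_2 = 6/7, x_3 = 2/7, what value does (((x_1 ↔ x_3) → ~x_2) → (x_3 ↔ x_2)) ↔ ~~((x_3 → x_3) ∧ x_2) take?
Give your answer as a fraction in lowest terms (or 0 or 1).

x_1 ↔ x_3 = 6/7 ↔ 2/7 = 3/7
~x_2 = ~6/7 = 1/7
(x_1 ↔ x_3) → ~x_2 = 3/7 → 1/7 = 5/7
x_3 ↔ x_2 = 2/7 ↔ 6/7 = 3/7
((x_1 ↔ x_3) → ~x_2) → (x_3 ↔ x_2) = 5/7 → 3/7 = 5/7
x_3 → x_3 = 2/7 → 2/7 = 1
(x_3 → x_3) ∧ x_2 = 1 ∧ 6/7 = 6/7
~((x_3 → x_3) ∧ x_2) = ~6/7 = 1/7
~~((x_3 → x_3) ∧ x_2) = ~1/7 = 6/7
(((x_1 ↔ x_3) → ~x_2) → (x_3 ↔ x_2)) ↔ ~~((x_3 → x_3) ∧ x_2) = 5/7 ↔ 6/7 = 6/7

6/7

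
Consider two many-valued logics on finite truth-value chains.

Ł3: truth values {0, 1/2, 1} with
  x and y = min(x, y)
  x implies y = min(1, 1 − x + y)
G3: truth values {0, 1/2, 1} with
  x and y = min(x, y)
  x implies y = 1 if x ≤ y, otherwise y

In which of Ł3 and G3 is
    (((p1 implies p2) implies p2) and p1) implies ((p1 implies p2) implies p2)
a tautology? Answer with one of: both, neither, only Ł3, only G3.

In Ł3: every assignment gives 1 — tautology.
In G3: every assignment gives 1 — tautology.

both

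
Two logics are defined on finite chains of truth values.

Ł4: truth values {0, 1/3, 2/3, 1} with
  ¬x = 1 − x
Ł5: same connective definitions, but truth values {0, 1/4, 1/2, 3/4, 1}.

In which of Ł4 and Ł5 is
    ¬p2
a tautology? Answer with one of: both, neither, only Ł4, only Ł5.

neither

In Ł4: at p2 = 1/3 the value is 2/3 — not a tautology.
In Ł5: at p2 = 1/4 the value is 3/4 — not a tautology.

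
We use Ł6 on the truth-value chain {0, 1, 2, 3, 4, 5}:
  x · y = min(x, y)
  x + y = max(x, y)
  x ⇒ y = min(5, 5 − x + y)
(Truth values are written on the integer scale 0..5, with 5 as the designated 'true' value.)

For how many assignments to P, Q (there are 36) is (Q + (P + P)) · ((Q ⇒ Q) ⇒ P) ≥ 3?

value 5: 6 assignments (counts)
value 4: 6 assignments (counts)
value 3: 6 assignments (counts)
value 2: 6 assignments
value 1: 6 assignments
value 0: 6 assignments
So 18 of the 36 assignments meet the threshold.

18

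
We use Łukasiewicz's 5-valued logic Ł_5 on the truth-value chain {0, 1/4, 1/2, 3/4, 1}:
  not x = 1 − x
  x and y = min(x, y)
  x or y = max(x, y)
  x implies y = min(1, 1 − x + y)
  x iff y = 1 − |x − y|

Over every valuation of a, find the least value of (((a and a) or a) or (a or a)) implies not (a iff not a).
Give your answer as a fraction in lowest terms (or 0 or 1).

1/2

Take a = 1/2:
a and a = 1/2 and 1/2 = 1/2
(a and a) or a = 1/2 or 1/2 = 1/2
a or a = 1/2 or 1/2 = 1/2
((a and a) or a) or (a or a) = 1/2 or 1/2 = 1/2
not a = not 1/2 = 1/2
a iff not a = 1/2 iff 1/2 = 1
not (a iff not a) = not 1 = 0
(((a and a) or a) or (a or a)) implies not (a iff not a) = 1/2 implies 0 = 1/2
No assignment yields a value below 1/2, so this is the minimum.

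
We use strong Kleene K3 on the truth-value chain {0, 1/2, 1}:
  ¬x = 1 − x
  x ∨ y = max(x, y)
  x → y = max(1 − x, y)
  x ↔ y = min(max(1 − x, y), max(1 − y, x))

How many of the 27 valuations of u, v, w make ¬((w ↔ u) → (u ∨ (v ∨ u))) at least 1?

value 1: 1 assignment (counts)
value 1/2: 9 assignments
value 0: 17 assignments
So 1 of the 27 assignments meets the threshold.

1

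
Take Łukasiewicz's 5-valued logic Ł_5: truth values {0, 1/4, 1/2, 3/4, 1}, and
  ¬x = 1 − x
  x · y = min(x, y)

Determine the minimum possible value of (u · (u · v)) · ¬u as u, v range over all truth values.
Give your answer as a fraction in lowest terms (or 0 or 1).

Take u = 0, v = 0:
u · v = 0 · 0 = 0
u · (u · v) = 0 · 0 = 0
¬u = ¬0 = 1
(u · (u · v)) · ¬u = 0 · 1 = 0
No assignment yields a value below 0, so this is the minimum.

0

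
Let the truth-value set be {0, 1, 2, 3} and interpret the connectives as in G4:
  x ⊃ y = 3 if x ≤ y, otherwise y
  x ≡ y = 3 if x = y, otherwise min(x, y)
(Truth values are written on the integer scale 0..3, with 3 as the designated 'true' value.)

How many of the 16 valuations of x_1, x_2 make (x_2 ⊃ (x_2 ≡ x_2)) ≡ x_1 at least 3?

x_1 = 0, x_2 = 0 ↦ 0  <
x_1 = 0, x_2 = 1 ↦ 0  <
x_1 = 0, x_2 = 2 ↦ 0  <
x_1 = 0, x_2 = 3 ↦ 0  <
x_1 = 1, x_2 = 0 ↦ 1  <
x_1 = 1, x_2 = 1 ↦ 1  <
x_1 = 1, x_2 = 2 ↦ 1  <
x_1 = 1, x_2 = 3 ↦ 1  <
x_1 = 2, x_2 = 0 ↦ 2  <
x_1 = 2, x_2 = 1 ↦ 2  <
x_1 = 2, x_2 = 2 ↦ 2  <
x_1 = 2, x_2 = 3 ↦ 2  <
x_1 = 3, x_2 = 0 ↦ 3  ≥
x_1 = 3, x_2 = 1 ↦ 3  ≥
x_1 = 3, x_2 = 2 ↦ 3  ≥
x_1 = 3, x_2 = 3 ↦ 3  ≥
So 4 of the 16 assignments meet the threshold.

4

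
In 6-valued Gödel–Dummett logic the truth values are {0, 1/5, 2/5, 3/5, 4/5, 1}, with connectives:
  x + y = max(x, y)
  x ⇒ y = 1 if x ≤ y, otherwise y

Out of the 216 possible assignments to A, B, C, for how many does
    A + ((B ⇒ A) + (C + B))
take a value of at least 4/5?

192

value 1: 166 assignments (counts)
value 4/5: 26 assignments (counts)
value 3/5: 15 assignments
value 2/5: 7 assignments
value 1/5: 2 assignments
So 192 of the 216 assignments meet the threshold.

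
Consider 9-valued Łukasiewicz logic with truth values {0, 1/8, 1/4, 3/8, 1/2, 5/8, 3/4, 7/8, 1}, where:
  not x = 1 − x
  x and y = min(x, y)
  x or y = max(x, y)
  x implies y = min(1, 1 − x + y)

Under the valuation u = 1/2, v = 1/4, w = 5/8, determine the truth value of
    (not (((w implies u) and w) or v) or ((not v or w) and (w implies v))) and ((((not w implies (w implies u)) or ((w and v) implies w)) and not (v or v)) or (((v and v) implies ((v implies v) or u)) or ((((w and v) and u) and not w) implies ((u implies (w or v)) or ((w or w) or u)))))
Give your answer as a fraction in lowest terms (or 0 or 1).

w implies u = 5/8 implies 1/2 = 7/8
(w implies u) and w = 7/8 and 5/8 = 5/8
((w implies u) and w) or v = 5/8 or 1/4 = 5/8
not (((w implies u) and w) or v) = not 5/8 = 3/8
not v = not 1/4 = 3/4
not v or w = 3/4 or 5/8 = 3/4
w implies v = 5/8 implies 1/4 = 5/8
(not v or w) and (w implies v) = 3/4 and 5/8 = 5/8
not (((w implies u) and w) or v) or ((not v or w) and (w implies v)) = 3/8 or 5/8 = 5/8
not w = not 5/8 = 3/8
w implies u = 5/8 implies 1/2 = 7/8
not w implies (w implies u) = 3/8 implies 7/8 = 1
w and v = 5/8 and 1/4 = 1/4
(w and v) implies w = 1/4 implies 5/8 = 1
(not w implies (w implies u)) or ((w and v) implies w) = 1 or 1 = 1
v or v = 1/4 or 1/4 = 1/4
not (v or v) = not 1/4 = 3/4
((not w implies (w implies u)) or ((w and v) implies w)) and not (v or v) = 1 and 3/4 = 3/4
v and v = 1/4 and 1/4 = 1/4
v implies v = 1/4 implies 1/4 = 1
(v implies v) or u = 1 or 1/2 = 1
(v and v) implies ((v implies v) or u) = 1/4 implies 1 = 1
w and v = 5/8 and 1/4 = 1/4
(w and v) and u = 1/4 and 1/2 = 1/4
not w = not 5/8 = 3/8
((w and v) and u) and not w = 1/4 and 3/8 = 1/4
w or v = 5/8 or 1/4 = 5/8
u implies (w or v) = 1/2 implies 5/8 = 1
w or w = 5/8 or 5/8 = 5/8
(w or w) or u = 5/8 or 1/2 = 5/8
(u implies (w or v)) or ((w or w) or u) = 1 or 5/8 = 1
(((w and v) and u) and not w) implies ((u implies (w or v)) or ((w or w) or u)) = 1/4 implies 1 = 1
((v and v) implies ((v implies v) or u)) or ((((w and v) and u) and not w) implies ((u implies (w or v)) or ((w or w) or u))) = 1 or 1 = 1
(((not w implies (w implies u)) or ((w and v) implies w)) and not (v or v)) or (((v and v) implies ((v implies v) or u)) or ((((w and v) and u) and not w) implies ((u implies (w or v)) or ((w or w) or u)))) = 3/4 or 1 = 1
(not (((w implies u) and w) or v) or ((not v or w) and (w implies v))) and ((((not w implies (w implies u)) or ((w and v) implies w)) and not (v or v)) or (((v and v) implies ((v implies v) or u)) or ((((w and v) and u) and not w) implies ((u implies (w or v)) or ((w or w) or u))))) = 5/8 and 1 = 5/8

5/8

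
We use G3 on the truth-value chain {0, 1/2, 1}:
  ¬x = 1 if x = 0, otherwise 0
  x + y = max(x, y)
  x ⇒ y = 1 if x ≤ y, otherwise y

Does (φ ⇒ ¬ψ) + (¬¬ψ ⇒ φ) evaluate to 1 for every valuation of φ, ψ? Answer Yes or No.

Counterexample: take φ = 1/2, ψ = 1/2.
¬ψ = ¬1/2 = 0
φ ⇒ ¬ψ = 1/2 ⇒ 0 = 0
¬ψ = ¬1/2 = 0
¬¬ψ = ¬0 = 1
¬¬ψ ⇒ φ = 1 ⇒ 1/2 = 1/2
(φ ⇒ ¬ψ) + (¬¬ψ ⇒ φ) = 0 + 1/2 = 1/2
This gives 1/2 ≠ 1.

No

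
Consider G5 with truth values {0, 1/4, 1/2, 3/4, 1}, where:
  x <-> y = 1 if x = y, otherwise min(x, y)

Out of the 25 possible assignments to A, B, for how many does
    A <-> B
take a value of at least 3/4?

7

value 1: 5 assignments (counts)
value 3/4: 2 assignments (counts)
value 1/2: 4 assignments
value 1/4: 6 assignments
value 0: 8 assignments
So 7 of the 25 assignments meet the threshold.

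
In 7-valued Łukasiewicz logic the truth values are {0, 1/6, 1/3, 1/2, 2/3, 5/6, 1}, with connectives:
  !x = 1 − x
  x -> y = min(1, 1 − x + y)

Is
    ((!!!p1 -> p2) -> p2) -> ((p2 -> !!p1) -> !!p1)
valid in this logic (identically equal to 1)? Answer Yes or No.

No

Counterexample: take p1 = 0, p2 = 0.
!p1 = !0 = 1
!!p1 = !1 = 0
!!!p1 = !0 = 1
!!!p1 -> p2 = 1 -> 0 = 0
(!!!p1 -> p2) -> p2 = 0 -> 0 = 1
!p1 = !0 = 1
!!p1 = !1 = 0
p2 -> !!p1 = 0 -> 0 = 1
!p1 = !0 = 1
!!p1 = !1 = 0
(p2 -> !!p1) -> !!p1 = 1 -> 0 = 0
((!!!p1 -> p2) -> p2) -> ((p2 -> !!p1) -> !!p1) = 1 -> 0 = 0
This gives 0 ≠ 1.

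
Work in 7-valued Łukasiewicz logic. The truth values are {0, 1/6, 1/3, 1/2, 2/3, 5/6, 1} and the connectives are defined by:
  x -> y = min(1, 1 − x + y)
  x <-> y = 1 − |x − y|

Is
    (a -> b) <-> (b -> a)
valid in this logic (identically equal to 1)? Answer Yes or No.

No

Counterexample: take a = 0, b = 1/6.
a -> b = 0 -> 1/6 = 1
b -> a = 1/6 -> 0 = 5/6
(a -> b) <-> (b -> a) = 1 <-> 5/6 = 5/6
This gives 5/6 ≠ 1.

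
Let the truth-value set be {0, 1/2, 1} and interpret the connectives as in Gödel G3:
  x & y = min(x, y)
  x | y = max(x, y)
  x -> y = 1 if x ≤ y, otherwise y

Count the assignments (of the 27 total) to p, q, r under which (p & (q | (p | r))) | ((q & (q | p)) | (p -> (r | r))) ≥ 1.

25

value 1: 25 assignments (counts)
value 1/2: 2 assignments
So 25 of the 27 assignments meet the threshold.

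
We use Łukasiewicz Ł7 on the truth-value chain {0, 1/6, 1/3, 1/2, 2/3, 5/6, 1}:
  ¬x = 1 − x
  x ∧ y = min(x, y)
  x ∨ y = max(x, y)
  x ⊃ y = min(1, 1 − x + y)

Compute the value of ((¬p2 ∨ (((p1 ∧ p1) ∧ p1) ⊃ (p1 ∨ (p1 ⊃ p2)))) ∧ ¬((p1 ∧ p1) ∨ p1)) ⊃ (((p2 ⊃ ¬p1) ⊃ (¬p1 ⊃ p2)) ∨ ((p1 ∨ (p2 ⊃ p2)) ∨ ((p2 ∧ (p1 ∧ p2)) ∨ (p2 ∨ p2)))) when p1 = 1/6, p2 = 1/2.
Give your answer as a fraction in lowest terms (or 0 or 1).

¬p2 = ¬1/2 = 1/2
p1 ∧ p1 = 1/6 ∧ 1/6 = 1/6
(p1 ∧ p1) ∧ p1 = 1/6 ∧ 1/6 = 1/6
p1 ⊃ p2 = 1/6 ⊃ 1/2 = 1
p1 ∨ (p1 ⊃ p2) = 1/6 ∨ 1 = 1
((p1 ∧ p1) ∧ p1) ⊃ (p1 ∨ (p1 ⊃ p2)) = 1/6 ⊃ 1 = 1
¬p2 ∨ (((p1 ∧ p1) ∧ p1) ⊃ (p1 ∨ (p1 ⊃ p2))) = 1/2 ∨ 1 = 1
p1 ∧ p1 = 1/6 ∧ 1/6 = 1/6
(p1 ∧ p1) ∨ p1 = 1/6 ∨ 1/6 = 1/6
¬((p1 ∧ p1) ∨ p1) = ¬1/6 = 5/6
(¬p2 ∨ (((p1 ∧ p1) ∧ p1) ⊃ (p1 ∨ (p1 ⊃ p2)))) ∧ ¬((p1 ∧ p1) ∨ p1) = 1 ∧ 5/6 = 5/6
¬p1 = ¬1/6 = 5/6
p2 ⊃ ¬p1 = 1/2 ⊃ 5/6 = 1
¬p1 = ¬1/6 = 5/6
¬p1 ⊃ p2 = 5/6 ⊃ 1/2 = 2/3
(p2 ⊃ ¬p1) ⊃ (¬p1 ⊃ p2) = 1 ⊃ 2/3 = 2/3
p2 ⊃ p2 = 1/2 ⊃ 1/2 = 1
p1 ∨ (p2 ⊃ p2) = 1/6 ∨ 1 = 1
p1 ∧ p2 = 1/6 ∧ 1/2 = 1/6
p2 ∧ (p1 ∧ p2) = 1/2 ∧ 1/6 = 1/6
p2 ∨ p2 = 1/2 ∨ 1/2 = 1/2
(p2 ∧ (p1 ∧ p2)) ∨ (p2 ∨ p2) = 1/6 ∨ 1/2 = 1/2
(p1 ∨ (p2 ⊃ p2)) ∨ ((p2 ∧ (p1 ∧ p2)) ∨ (p2 ∨ p2)) = 1 ∨ 1/2 = 1
((p2 ⊃ ¬p1) ⊃ (¬p1 ⊃ p2)) ∨ ((p1 ∨ (p2 ⊃ p2)) ∨ ((p2 ∧ (p1 ∧ p2)) ∨ (p2 ∨ p2))) = 2/3 ∨ 1 = 1
((¬p2 ∨ (((p1 ∧ p1) ∧ p1) ⊃ (p1 ∨ (p1 ⊃ p2)))) ∧ ¬((p1 ∧ p1) ∨ p1)) ⊃ (((p2 ⊃ ¬p1) ⊃ (¬p1 ⊃ p2)) ∨ ((p1 ∨ (p2 ⊃ p2)) ∨ ((p2 ∧ (p1 ∧ p2)) ∨ (p2 ∨ p2)))) = 5/6 ⊃ 1 = 1

1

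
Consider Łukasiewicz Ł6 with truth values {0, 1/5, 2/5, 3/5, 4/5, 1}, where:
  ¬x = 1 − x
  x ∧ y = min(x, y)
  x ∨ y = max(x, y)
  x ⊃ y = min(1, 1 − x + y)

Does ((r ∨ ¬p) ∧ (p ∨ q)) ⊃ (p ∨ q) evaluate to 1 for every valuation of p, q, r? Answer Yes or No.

Yes

At p = 1, q = 4/5, r = 1/5, for instance:
¬p = ¬1 = 0
r ∨ ¬p = 1/5 ∨ 0 = 1/5
p ∨ q = 1 ∨ 4/5 = 1
(r ∨ ¬p) ∧ (p ∨ q) = 1/5 ∧ 1 = 1/5
((r ∨ ¬p) ∧ (p ∨ q)) ⊃ (p ∨ q) = 1/5 ⊃ 1 = 1
and checking the remaining 215 assignments likewise gives ≥ 1 in every case.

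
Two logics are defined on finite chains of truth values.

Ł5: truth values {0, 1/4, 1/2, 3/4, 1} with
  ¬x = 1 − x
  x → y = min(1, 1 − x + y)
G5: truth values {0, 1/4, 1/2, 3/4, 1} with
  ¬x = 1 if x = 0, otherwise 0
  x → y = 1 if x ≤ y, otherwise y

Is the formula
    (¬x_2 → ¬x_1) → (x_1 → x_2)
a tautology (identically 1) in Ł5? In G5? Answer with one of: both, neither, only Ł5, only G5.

In Ł5: every assignment gives 1 — tautology.
In G5: at x_1 = 1/2, x_2 = 1/4 the value is 1/4 — not a tautology.

only Ł5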